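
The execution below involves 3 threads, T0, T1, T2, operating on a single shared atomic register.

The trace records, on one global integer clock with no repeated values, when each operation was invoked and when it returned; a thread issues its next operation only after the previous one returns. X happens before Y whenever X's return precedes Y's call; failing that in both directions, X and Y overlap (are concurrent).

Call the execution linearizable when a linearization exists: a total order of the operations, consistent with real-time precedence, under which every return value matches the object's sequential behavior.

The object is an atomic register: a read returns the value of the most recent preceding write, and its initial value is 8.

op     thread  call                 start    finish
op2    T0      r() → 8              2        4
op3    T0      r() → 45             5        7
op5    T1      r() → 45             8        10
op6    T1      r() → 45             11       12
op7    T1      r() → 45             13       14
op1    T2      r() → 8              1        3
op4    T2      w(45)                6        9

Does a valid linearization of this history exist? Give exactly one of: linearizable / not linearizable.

linearizable

one valid linearization: op1, op2, op4, op3, op5, op6, op7
step 1: op1 r() → 8 — value 8
step 2: op2 r() → 8 — value 8
step 3: op4 w(45) — value 45
step 4: op3 r() → 45 — value 45
step 5: op5 r() → 45 — value 45
step 6: op6 r() → 45 — value 45
step 7: op7 r() → 45 — value 45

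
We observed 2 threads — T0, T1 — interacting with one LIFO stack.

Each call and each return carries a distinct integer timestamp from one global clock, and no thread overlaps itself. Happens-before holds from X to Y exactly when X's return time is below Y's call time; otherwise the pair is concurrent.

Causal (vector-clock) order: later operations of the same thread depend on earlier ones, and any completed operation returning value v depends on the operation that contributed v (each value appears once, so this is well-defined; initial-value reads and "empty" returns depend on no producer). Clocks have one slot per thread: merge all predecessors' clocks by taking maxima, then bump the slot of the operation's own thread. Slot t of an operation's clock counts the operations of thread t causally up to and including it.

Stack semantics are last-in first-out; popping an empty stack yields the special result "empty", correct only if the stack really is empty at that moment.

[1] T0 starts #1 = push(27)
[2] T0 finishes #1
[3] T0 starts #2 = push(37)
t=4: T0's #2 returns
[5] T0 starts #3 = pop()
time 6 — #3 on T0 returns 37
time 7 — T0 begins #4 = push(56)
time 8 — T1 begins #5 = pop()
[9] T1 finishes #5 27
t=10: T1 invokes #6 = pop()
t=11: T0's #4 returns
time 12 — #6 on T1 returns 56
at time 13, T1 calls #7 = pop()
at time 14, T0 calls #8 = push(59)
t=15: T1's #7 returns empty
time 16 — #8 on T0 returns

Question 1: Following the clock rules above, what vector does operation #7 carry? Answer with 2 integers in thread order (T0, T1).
VC(#1, invoked at 1): no causal predecessors; +1 on T0 → (1, 0)
#5, invoked 8, takes VC(#1)=(1, 0) under max, adds 1 for T1 → (1, 1)
#2, invoked 3, takes VC(#1)=(1, 0) under max, adds 1 for T0 → (2, 0)
#3, invoked 5, takes VC(#2)=(2, 0) under max, adds 1 for T0 → (3, 0)
#4, invoked 7, takes VC(#3)=(3, 0) under max, adds 1 for T0 → (4, 0)
#8, invoked 14, takes VC(#4)=(4, 0) under max, adds 1 for T0 → (5, 0)
#6, invoked 10, takes VC(#4)=(4, 0), VC(#5)=(1, 1) under max, adds 1 for T1 → (4, 2)
#7, invoked 13, takes VC(#6)=(4, 2) under max, adds 1 for T1 → (4, 3)
target: VC(#7) = (4, 3)

(4, 3)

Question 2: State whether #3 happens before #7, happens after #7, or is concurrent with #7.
#3 spans [5,6], #7 spans [13,15]
resp(#3)=6 < inv(#7)=13

before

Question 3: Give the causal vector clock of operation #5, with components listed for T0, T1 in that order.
invoked at 1, #1 has no predecessors; its own T0 bump gives (1, 0)
merge at #5 (invoked 8): VC(#1)=(1, 0), own-thread bump on T1 → (1, 1)
merge at #2 (invoked 3): VC(#1)=(1, 0), own-thread bump on T0 → (2, 0)
merge at #3 (invoked 5): VC(#2)=(2, 0), own-thread bump on T0 → (3, 0)
merge at #4 (invoked 7): VC(#3)=(3, 0), own-thread bump on T0 → (4, 0)
merge at #8 (invoked 14): VC(#4)=(4, 0), own-thread bump on T0 → (5, 0)
merge at #6 (invoked 10): VC(#4)=(4, 0), VC(#5)=(1, 1), own-thread bump on T1 → (4, 2)
merge at #7 (invoked 13): VC(#6)=(4, 2), own-thread bump on T1 → (4, 3)
target: VC(#5) = (1, 1)

(1, 1)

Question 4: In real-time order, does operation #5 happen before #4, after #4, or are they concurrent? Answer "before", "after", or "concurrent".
#5 spans [8,9], #4 spans [7,11]
the intervals overlap in both directions

concurrent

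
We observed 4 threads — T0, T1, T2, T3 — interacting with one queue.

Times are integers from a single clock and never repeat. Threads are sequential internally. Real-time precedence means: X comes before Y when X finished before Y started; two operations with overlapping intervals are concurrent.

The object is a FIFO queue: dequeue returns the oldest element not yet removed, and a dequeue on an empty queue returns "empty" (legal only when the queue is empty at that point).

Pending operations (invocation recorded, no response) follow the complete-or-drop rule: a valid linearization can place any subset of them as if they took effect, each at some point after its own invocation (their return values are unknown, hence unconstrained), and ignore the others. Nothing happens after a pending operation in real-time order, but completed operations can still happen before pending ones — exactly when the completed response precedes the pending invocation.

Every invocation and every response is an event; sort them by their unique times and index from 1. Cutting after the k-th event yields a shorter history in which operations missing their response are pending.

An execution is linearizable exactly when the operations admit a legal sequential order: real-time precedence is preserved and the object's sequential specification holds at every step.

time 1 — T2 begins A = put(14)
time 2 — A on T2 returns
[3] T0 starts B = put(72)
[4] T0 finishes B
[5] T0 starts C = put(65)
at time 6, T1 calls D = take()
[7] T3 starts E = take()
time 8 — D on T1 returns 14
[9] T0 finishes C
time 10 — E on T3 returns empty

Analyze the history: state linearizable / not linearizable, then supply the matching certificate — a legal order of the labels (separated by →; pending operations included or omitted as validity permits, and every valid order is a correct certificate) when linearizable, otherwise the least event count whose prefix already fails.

not linearizable — minimal violating prefix: 10 events

cut after 9 events: linearizable; cut after 10 events (E responds, time 10): not linearizable
real-time-consistent orders of the 5 completed operations: 6 — all fail the queue replay
one such order, A, B, C, D, E, breaks at step 5 where E take() → empty is illegal
one such order, A, B, C, E, D, breaks at step 4 where E take() → empty is illegal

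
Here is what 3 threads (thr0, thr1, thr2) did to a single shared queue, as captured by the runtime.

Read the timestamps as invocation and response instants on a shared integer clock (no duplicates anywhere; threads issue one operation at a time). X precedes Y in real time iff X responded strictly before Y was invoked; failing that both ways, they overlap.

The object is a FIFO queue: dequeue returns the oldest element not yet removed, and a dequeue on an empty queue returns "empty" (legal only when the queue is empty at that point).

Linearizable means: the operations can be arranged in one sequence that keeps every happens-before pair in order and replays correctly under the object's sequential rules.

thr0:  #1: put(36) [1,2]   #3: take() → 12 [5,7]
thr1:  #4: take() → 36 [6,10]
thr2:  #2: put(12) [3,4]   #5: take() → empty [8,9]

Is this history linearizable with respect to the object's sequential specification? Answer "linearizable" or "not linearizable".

witness order: #1, #2, #4, #3, #5
step 1: #1 put(36) — queue <36>
step 2: #2 put(12) — queue <36,12>
step 3: #4 take() → 36 — queue <12>
step 4: #3 take() → 12 — queue <>
step 5: #5 take() → empty — queue <>

linearizable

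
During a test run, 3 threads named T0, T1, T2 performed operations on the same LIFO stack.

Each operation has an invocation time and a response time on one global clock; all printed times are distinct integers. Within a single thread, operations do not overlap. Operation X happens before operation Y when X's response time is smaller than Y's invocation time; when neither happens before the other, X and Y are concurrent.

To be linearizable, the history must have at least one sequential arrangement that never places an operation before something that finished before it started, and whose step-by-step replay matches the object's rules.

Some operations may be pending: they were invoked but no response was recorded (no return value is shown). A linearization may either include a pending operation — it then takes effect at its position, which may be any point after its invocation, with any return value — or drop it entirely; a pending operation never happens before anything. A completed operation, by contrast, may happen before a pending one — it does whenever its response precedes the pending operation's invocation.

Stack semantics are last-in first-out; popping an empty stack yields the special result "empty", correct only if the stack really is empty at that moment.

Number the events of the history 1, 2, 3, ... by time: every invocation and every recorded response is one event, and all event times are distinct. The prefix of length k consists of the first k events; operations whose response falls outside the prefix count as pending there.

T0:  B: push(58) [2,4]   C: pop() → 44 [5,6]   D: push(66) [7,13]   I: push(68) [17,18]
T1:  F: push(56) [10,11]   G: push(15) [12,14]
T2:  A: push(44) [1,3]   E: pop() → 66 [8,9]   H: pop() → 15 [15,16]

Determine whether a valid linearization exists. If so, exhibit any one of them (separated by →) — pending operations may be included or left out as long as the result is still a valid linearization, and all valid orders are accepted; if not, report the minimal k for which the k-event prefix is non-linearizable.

after step 1 (B push(58)): stack <58>
after step 2 (A push(44)): stack <58,44>
after step 3 (C pop() → 44): stack <58>
after step 4 (D push(66)): stack <58,66>
after step 5 (E pop() → 66): stack <58>
after step 6 (F push(56)): stack <58,56>
after step 7 (G push(15)): stack <58,56,15>
after step 8 (H pop() → 15): stack <58,56>
after step 9 (I push(68)): stack <58,56,68>

linearizable — witness: B → A → C → D → E → F → G → H → I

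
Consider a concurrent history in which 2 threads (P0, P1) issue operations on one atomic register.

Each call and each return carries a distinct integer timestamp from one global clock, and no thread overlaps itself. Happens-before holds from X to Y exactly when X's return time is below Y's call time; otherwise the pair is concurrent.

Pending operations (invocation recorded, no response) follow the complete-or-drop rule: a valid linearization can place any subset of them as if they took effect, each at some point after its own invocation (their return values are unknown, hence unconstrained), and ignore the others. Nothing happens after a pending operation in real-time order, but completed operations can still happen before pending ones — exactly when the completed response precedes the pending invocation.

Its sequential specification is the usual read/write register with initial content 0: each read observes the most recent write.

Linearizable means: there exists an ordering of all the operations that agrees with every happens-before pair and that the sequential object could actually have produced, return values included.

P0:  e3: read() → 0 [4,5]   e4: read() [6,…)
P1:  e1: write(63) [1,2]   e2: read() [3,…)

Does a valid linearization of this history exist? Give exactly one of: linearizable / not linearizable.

events 1..4 are fine; event 5 — the response of e3 at time 5 — makes the prefix non-linearizable
exhaustive check: the 2 completed atomic register ops admit one real-time order; illegal
no escape via the 1 pending operation (e2): every completion choice fails
one such order, e1, e3 (pending dropped), breaks at step 2 where e3 read() → 0 is illegal

not linearizable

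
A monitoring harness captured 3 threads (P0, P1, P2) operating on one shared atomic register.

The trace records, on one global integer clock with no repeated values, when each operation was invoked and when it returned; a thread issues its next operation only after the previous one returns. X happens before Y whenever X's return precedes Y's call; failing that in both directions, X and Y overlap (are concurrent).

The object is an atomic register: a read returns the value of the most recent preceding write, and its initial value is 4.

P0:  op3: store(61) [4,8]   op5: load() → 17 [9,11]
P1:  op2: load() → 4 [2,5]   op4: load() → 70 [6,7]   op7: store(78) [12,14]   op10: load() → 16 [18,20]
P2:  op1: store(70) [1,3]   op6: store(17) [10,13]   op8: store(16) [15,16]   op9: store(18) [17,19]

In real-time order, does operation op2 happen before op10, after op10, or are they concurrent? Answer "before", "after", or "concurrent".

op2 spans [2,5], op10 spans [18,20]
resp(op2)=5 < inv(op10)=18

before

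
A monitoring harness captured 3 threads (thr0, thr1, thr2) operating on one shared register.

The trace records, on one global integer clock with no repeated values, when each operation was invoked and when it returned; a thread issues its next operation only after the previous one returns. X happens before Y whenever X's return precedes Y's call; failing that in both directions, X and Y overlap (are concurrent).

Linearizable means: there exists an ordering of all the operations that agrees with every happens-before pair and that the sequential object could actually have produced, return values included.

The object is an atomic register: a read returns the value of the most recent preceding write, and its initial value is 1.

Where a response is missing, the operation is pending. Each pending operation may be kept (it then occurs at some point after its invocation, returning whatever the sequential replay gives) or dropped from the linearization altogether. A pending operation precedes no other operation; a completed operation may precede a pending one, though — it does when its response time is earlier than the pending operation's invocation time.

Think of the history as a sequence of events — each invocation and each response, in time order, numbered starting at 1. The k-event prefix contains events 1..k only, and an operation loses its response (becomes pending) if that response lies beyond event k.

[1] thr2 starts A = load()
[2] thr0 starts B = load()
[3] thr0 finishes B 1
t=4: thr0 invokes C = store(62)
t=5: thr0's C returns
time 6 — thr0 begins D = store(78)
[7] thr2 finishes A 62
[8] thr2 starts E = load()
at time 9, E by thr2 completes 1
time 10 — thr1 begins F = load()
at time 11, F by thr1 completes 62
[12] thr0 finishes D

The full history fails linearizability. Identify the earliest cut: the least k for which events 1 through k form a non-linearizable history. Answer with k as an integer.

9

events 1..8 are still linearizable — one witness is B, C, A:
step 1: B load() → 1 — value 1
step 2: C store(62) — value 62
step 3: A load() → 62 — value 62
at event 9 (E's time-9 response) nothing linearizes any more
include/drop combinations of the 1 pending operation (D) were all tried; none helps
take A, B, C, E (pending dropped): step 1 already fails, because A load() → 62 cannot occur there
take B, A, C, E (pending dropped): step 2 already fails, because A load() → 62 cannot occur there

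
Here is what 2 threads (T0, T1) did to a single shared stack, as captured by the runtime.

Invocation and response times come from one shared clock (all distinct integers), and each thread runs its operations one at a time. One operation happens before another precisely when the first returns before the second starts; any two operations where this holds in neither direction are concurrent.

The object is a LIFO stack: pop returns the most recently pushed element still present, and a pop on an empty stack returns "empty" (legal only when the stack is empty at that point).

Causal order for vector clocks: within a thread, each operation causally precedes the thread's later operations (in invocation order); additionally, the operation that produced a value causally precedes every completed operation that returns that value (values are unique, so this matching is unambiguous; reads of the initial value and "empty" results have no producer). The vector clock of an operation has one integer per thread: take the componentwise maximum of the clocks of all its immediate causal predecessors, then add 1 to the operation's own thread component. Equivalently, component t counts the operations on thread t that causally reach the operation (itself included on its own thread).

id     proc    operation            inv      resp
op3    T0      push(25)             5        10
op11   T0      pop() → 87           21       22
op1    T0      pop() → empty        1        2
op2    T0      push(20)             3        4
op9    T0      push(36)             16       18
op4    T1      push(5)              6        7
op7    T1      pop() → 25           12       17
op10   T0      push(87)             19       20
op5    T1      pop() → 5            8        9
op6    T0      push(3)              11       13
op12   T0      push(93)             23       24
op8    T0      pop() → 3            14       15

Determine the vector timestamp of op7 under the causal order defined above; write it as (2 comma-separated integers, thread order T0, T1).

(3, 3)

VC(op4, invoked at 6): no causal predecessors; +1 on T1 → (0, 1)
VC(op1, invoked at 1): no causal predecessors; +1 on T0 → (1, 0)
merge at op5 (invoked 8): VC(op4)=(0, 1), own-thread bump on T1 → (0, 2)
merge at op2 (invoked 3): VC(op1)=(1, 0), own-thread bump on T0 → (2, 0)
merge at op3 (invoked 5): VC(op2)=(2, 0), own-thread bump on T0 → (3, 0)
merge at op6 (invoked 11): VC(op3)=(3, 0), own-thread bump on T0 → (4, 0)
merge at op8 (invoked 14): VC(op6)=(4, 0), own-thread bump on T0 → (5, 0)
merge at op7 (invoked 12): VC(op3)=(3, 0), VC(op5)=(0, 2), own-thread bump on T1 → (3, 3)
merge at op9 (invoked 16): VC(op8)=(5, 0), own-thread bump on T0 → (6, 0)
merge at op10 (invoked 19): VC(op9)=(6, 0), own-thread bump on T0 → (7, 0)
merge at op11 (invoked 21): VC(op10)=(7, 0), own-thread bump on T0 → (8, 0)
merge at op12 (invoked 23): VC(op11)=(8, 0), own-thread bump on T0 → (9, 0)
target: VC(op7) = (3, 3)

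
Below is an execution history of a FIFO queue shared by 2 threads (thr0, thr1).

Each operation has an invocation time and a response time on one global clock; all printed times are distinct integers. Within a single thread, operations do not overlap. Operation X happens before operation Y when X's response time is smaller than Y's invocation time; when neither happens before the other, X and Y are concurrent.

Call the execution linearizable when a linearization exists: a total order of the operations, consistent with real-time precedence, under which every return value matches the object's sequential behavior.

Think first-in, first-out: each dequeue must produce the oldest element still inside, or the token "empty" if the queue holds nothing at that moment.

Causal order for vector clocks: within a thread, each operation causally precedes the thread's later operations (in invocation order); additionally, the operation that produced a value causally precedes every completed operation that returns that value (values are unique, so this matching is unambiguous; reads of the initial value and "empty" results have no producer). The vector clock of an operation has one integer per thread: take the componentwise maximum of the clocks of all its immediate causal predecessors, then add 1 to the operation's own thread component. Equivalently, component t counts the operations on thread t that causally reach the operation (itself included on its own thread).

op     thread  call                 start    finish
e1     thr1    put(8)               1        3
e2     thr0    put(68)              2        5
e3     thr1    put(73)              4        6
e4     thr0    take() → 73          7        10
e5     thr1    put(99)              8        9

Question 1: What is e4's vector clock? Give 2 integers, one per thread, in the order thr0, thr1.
Answer: (2, 2)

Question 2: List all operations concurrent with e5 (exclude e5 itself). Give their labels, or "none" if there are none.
Answer: e4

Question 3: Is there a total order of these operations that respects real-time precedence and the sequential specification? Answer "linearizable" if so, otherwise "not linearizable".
events 1..9 are fine; event 10 — the response of e4 at time 10 — makes the prefix non-linearizable
5 completed operations, 6 real-time-consistent orders — every FIFO queue replay fails
for example e1, e2, e3, e4, e5 fails at step 4: e4 take() → 73 is not legal there
for example e1, e2, e3, e5, e4 fails at step 5: e4 take() → 73 is not legal there

not linearizable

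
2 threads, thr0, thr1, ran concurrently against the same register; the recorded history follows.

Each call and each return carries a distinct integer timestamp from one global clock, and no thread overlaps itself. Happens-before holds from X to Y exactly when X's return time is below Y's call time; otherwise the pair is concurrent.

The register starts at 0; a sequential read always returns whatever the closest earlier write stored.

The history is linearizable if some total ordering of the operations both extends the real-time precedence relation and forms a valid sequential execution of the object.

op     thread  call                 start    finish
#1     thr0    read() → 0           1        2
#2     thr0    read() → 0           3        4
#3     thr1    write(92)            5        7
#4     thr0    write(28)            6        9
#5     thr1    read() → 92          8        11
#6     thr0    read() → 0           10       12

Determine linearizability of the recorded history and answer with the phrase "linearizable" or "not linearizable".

not linearizable

through event 11 a valid linearization exists; event 12 (#6 responding at time 12) ends that
the 6 completed operations admit 5 real-time orders; each fails the register replay
sample order #1, #2, #3, #4, #5, #6 stalls at step 5 — #5 read() → 92 has no legal effect
sample order #1, #2, #3, #4, #6, #5 stalls at step 5 — #6 read() → 0 has no legal effect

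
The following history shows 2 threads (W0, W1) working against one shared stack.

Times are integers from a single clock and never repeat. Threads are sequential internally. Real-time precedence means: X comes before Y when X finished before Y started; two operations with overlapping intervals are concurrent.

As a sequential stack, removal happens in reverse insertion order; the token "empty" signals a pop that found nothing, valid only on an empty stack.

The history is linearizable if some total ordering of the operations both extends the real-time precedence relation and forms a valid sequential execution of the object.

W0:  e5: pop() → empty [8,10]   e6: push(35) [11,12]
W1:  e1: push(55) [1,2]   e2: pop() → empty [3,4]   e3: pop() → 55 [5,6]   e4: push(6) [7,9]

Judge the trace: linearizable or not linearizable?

cut after 3 events: linearizable; cut after 4 events (e2 responds, time 4): not linearizable
the sole real-time-consistent order of 2 completed operations fails the stack replay
e.g. e1, e2: illegal at step 2, since e2 pop() → empty cannot apply there

not linearizable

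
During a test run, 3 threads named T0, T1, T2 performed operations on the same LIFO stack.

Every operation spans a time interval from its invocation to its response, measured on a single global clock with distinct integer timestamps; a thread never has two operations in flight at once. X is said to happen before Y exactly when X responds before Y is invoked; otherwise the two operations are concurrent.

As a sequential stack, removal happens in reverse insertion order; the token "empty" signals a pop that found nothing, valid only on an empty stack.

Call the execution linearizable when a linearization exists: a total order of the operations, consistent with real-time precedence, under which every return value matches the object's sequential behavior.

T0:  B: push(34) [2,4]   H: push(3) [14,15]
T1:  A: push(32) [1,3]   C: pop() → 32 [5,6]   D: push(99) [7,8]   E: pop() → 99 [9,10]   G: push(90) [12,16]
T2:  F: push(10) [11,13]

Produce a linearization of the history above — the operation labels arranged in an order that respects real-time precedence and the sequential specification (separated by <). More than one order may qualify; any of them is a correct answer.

B < A < C < D < E < F < G < H

step 1: B push(34) — stack <34>
step 2: A push(32) — stack <34,32>
step 3: C pop() → 32 — stack <34>
step 4: D push(99) — stack <34,99>
step 5: E pop() → 99 — stack <34>
step 6: F push(10) — stack <34,10>
step 7: G push(90) — stack <34,10,90>
step 8: H push(3) — stack <34,10,90,3>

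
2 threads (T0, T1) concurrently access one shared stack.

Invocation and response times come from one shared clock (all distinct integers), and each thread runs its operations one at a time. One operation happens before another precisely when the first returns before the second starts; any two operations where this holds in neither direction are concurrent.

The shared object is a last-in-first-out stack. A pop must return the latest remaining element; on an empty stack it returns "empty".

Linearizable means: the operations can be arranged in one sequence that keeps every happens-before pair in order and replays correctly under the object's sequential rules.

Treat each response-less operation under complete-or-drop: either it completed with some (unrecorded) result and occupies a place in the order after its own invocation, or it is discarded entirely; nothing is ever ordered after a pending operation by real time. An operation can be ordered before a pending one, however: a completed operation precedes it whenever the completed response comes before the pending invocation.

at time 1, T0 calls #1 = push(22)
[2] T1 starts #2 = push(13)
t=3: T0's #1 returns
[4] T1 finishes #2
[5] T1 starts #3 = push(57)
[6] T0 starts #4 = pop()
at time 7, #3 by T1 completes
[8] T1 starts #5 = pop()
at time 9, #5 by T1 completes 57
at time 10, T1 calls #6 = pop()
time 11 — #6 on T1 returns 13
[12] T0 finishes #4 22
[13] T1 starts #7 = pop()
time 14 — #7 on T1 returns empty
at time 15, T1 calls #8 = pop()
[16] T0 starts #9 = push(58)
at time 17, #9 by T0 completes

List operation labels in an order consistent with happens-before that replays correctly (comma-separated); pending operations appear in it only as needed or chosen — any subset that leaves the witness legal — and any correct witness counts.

1. #1 push(22), leaving stack <22>
2. #2 push(13), leaving stack <22,13>
3. #3 push(57), leaving stack <22,13,57>
4. #5 pop() → 57, leaving stack <22,13>
5. #6 pop() → 13, leaving stack <22>
6. #4 pop() → 22, leaving stack <>
7. #7 pop() → empty, leaving stack <>
8. #8 pop() (pending, included), leaving stack <>
9. #9 push(58), leaving stack <58>

#1, #2, #3, #5, #6, #4, #7, #8, #9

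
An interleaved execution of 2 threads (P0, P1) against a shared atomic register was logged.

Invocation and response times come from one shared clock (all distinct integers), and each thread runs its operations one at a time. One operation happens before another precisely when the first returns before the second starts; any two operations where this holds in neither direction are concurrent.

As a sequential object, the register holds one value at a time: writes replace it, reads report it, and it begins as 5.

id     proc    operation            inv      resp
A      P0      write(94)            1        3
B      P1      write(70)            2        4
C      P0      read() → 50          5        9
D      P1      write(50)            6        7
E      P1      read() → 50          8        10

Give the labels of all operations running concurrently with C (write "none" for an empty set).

D, E

C runs from 5 to 9; window-overlapping ops are concurrent
A [1,3]: before
B [2,4]: before
D [6,7]: concurrent
E [8,10]: concurrent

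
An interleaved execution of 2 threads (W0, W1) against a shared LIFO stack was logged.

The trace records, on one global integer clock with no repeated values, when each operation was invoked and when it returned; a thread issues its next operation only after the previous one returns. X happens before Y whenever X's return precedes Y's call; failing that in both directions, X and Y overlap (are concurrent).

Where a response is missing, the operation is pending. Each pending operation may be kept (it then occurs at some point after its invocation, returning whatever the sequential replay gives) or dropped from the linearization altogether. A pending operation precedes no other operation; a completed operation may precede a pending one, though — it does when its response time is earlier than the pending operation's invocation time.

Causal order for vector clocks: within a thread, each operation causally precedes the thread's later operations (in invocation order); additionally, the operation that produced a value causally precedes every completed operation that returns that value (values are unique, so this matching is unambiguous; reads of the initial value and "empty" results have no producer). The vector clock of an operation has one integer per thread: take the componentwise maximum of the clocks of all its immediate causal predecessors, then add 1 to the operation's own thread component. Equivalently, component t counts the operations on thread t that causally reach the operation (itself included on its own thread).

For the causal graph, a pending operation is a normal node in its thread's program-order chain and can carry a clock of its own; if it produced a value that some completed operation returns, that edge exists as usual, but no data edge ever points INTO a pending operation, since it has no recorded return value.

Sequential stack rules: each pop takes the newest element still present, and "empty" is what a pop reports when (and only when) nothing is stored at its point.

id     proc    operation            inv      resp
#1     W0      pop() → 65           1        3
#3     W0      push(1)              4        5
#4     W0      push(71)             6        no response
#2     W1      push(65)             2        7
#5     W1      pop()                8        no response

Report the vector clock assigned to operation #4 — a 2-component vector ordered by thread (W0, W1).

(3, 1)

VC(#2, invoked at 2): no causal predecessors; +1 on W1 → (0, 1)
VC(#5, invoked at 8): max of VC(#2)=(0, 1), then +1 on thread W1 → (0, 2)
VC(#1, invoked at 1): max of VC(#2)=(0, 1), then +1 on thread W0 → (1, 1)
VC(#3, invoked at 4): max of VC(#1)=(1, 1), then +1 on thread W0 → (2, 1)
VC(#4, invoked at 6): max of VC(#3)=(2, 1), then +1 on thread W0 → (3, 1)
target: VC(#4) = (3, 1)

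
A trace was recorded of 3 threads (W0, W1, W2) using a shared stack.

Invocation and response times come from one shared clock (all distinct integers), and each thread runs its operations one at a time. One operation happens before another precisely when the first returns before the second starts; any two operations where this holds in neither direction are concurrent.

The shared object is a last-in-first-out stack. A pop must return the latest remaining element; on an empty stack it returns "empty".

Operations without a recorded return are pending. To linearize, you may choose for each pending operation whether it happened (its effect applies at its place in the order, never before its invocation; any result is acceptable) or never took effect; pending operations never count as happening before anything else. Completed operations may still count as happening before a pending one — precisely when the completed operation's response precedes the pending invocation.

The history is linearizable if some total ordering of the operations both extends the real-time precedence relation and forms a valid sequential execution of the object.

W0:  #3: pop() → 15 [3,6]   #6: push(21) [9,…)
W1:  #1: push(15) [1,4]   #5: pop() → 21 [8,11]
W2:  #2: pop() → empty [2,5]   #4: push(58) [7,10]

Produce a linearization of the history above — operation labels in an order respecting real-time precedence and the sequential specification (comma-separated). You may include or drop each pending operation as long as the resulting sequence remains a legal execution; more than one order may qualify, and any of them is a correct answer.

#1, #3, #2, #4, #6, #5

after step 1 (#1 push(15)): stack <15>
after step 2 (#3 pop() → 15): stack <>
after step 3 (#2 pop() → empty): stack <>
after step 4 (#4 push(58)): stack <58>
after step 5 (#6 push(21) (pending, included)): stack <58,21>
after step 6 (#5 pop() → 21): stack <58>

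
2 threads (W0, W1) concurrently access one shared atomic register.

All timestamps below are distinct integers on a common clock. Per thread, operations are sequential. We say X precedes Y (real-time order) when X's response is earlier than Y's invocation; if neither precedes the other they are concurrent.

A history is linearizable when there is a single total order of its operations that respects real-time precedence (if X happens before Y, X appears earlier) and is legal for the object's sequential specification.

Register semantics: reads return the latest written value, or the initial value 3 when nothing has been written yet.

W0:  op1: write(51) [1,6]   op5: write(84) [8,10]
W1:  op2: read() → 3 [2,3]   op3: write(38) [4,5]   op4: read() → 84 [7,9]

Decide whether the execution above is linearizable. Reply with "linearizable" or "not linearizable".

witness order: op2, op1, op3, op5, op4
after step 1 (op2 read() → 3): value 3
after step 2 (op1 write(51)): value 51
after step 3 (op3 write(38)): value 38
after step 4 (op5 write(84)): value 84
after step 5 (op4 read() → 84): value 84

linearizable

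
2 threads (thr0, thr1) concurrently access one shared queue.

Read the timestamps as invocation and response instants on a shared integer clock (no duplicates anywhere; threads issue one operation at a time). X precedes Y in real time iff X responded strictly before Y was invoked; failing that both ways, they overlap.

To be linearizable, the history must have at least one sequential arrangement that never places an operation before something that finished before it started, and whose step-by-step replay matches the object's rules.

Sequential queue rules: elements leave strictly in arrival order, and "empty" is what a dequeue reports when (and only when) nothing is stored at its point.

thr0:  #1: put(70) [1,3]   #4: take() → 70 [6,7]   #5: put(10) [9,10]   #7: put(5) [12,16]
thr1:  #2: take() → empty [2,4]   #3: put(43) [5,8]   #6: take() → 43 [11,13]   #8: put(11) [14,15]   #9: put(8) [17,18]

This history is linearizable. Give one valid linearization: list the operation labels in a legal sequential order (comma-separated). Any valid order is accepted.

#2, #1, #3, #4, #5, #6, #7, #8, #9

after step 1 (#2 take() → empty): queue <>
after step 2 (#1 put(70)): queue <70>
after step 3 (#3 put(43)): queue <70,43>
after step 4 (#4 take() → 70): queue <43>
after step 5 (#5 put(10)): queue <43,10>
after step 6 (#6 take() → 43): queue <10>
after step 7 (#7 put(5)): queue <10,5>
after step 8 (#8 put(11)): queue <10,5,11>
after step 9 (#9 put(8)): queue <10,5,11,8>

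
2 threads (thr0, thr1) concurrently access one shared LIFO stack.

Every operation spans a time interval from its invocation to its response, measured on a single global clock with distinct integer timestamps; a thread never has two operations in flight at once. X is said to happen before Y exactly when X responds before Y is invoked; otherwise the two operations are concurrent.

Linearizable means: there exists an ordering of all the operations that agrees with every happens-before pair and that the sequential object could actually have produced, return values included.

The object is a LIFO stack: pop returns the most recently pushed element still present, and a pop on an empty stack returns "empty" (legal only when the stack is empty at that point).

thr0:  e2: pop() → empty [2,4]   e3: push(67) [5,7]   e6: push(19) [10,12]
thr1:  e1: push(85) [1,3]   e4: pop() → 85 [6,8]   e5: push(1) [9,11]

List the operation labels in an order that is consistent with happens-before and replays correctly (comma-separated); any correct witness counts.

e2, e1, e4, e3, e5, e6

step 1: e2 pop() → empty — stack <>
step 2: e1 push(85) — stack <85>
step 3: e4 pop() → 85 — stack <>
step 4: e3 push(67) — stack <67>
step 5: e5 push(1) — stack <67,1>
step 6: e6 push(19) — stack <67,1,19>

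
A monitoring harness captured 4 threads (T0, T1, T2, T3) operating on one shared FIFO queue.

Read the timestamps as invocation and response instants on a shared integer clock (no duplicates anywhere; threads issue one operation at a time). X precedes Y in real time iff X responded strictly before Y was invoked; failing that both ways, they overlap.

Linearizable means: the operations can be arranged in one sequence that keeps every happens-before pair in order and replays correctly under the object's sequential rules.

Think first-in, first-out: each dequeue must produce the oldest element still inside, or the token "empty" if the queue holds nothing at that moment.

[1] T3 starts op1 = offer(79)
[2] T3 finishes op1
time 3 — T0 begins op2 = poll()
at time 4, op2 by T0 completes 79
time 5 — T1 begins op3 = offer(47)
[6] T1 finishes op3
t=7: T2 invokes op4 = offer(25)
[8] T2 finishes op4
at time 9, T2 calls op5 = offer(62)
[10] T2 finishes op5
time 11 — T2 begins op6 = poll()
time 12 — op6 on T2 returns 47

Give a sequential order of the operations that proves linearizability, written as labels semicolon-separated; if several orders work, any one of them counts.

step 1: op1 offer(79) — queue <79>
step 2: op2 poll() → 79 — queue <>
step 3: op3 offer(47) — queue <47>
step 4: op4 offer(25) — queue <47,25>
step 5: op5 offer(62) — queue <47,25,62>
step 6: op6 poll() → 47 — queue <25,62>

op1; op2; op3; op4; op5; op6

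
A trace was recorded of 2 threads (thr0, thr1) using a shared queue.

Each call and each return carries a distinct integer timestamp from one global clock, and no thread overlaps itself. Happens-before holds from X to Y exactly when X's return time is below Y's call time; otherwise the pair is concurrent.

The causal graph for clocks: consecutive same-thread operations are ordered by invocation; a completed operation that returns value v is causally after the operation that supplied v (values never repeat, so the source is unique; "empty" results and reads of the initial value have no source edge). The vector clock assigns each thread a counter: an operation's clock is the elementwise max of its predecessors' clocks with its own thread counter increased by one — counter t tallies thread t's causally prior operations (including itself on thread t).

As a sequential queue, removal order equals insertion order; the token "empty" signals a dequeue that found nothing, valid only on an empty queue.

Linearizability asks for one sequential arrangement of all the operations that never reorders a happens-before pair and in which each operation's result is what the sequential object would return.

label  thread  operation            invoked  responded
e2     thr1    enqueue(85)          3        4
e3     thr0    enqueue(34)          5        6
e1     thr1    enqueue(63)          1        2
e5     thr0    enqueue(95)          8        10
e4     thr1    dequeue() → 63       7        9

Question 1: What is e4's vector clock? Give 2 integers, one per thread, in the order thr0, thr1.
no predecessors for e1 (invoked 1): thr1 increments from zero → (0, 1)
no predecessors for e3 (invoked 5): thr0 increments from zero → (1, 0)
e2, invoked 3, takes VC(e1)=(0, 1) under max, adds 1 for thr1 → (0, 2)
e5, invoked 8, takes VC(e3)=(1, 0) under max, adds 1 for thr0 → (2, 0)
e4, invoked 7, takes VC(e1)=(0, 1), VC(e2)=(0, 2) under max, adds 1 for thr1 → (0, 3)
target: VC(e4) = (0, 3)

(0, 3)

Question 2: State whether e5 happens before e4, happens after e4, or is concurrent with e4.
e5 spans [8,10], e4 spans [7,9]
the intervals overlap in both directions

concurrent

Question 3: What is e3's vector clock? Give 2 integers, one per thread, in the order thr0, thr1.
VC(e1, invoked at 1): no causal predecessors; +1 on thr1 → (0, 1)
VC(e3, invoked at 5): no causal predecessors; +1 on thr0 → (1, 0)
from VC(e1)=(0, 1), e2 (invoked 3) maxes components and bumps thr1 → (0, 2)
from VC(e3)=(1, 0), e5 (invoked 8) maxes components and bumps thr0 → (2, 0)
from VC(e1)=(0, 1), VC(e2)=(0, 2), e4 (invoked 7) maxes components and bumps thr1 → (0, 3)
target: VC(e3) = (1, 0)

(1, 0)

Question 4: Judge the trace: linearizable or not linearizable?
one valid linearization: e1, e2, e3, e4, e5
1. e1 enqueue(63), leaving queue <63>
2. e2 enqueue(85), leaving queue <63,85>
3. e3 enqueue(34), leaving queue <63,85,34>
4. e4 dequeue() → 63, leaving queue <85,34>
5. e5 enqueue(95), leaving queue <85,34,95>

linearizable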